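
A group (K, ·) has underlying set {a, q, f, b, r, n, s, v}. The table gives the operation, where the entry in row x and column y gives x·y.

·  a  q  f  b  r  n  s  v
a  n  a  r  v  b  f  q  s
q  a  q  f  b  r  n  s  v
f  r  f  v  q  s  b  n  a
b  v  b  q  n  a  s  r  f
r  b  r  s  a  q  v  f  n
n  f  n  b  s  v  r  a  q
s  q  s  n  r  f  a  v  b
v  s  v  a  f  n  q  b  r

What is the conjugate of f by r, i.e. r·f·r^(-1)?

The identity is q. In row r, the entry q sits in column r, so r^(-1) = r.
r·f = s
s·r = f

f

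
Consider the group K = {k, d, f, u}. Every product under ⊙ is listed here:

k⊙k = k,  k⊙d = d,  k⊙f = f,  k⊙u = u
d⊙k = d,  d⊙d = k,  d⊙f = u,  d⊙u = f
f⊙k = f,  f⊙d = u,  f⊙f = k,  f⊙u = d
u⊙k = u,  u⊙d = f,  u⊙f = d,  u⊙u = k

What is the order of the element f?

2

The identity element is k (its row matches the header).
f^1 = f
f^2 = f ⊙ f = k
The first power of f equal to the identity is f^2, so ord(f) = 2.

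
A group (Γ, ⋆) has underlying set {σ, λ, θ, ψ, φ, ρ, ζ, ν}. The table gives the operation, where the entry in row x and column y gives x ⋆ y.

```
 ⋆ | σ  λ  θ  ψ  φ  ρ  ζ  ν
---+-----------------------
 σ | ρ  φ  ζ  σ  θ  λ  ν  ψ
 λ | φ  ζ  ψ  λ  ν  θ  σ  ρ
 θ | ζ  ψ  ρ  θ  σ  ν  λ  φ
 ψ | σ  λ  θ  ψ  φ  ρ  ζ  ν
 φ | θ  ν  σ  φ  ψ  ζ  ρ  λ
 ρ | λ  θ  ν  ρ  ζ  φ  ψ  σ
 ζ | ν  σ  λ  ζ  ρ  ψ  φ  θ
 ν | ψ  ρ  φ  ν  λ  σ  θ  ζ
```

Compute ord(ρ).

The identity element is ψ (its row matches the header).
ρ^1 = ρ
ρ^2 = ρ ⋆ ρ = φ
ρ^3 = φ ⋆ ρ = ζ
ρ^4 = ζ ⋆ ρ = ψ
The first power of ρ equal to the identity is ρ^4, so ord(ρ) = 4.

4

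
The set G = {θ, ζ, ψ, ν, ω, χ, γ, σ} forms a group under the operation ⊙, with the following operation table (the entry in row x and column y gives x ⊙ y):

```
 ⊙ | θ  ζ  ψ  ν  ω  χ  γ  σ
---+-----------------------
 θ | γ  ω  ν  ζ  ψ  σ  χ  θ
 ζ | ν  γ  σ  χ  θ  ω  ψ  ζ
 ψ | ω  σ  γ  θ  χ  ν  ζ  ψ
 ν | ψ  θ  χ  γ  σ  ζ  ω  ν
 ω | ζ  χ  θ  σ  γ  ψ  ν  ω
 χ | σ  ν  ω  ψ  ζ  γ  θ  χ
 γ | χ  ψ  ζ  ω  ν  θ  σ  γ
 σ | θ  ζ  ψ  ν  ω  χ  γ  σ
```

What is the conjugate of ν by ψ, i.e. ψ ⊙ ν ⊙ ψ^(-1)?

ω

The identity is σ. In row ψ, the entry σ sits in column ζ, so ψ^(-1) = ζ.
ψ ⊙ ν = θ
θ ⊙ ζ = ω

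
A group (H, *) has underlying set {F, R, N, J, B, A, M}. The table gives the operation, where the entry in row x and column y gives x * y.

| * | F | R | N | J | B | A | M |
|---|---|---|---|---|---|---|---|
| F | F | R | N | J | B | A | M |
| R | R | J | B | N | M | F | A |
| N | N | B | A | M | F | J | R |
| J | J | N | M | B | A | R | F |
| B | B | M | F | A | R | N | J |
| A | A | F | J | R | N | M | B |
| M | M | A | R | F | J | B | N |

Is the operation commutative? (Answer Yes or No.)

Yes

Check whether the table is symmetric across its main diagonal.
Every entry (row x, col y) equals the entry (row y, col x), so H is abelian.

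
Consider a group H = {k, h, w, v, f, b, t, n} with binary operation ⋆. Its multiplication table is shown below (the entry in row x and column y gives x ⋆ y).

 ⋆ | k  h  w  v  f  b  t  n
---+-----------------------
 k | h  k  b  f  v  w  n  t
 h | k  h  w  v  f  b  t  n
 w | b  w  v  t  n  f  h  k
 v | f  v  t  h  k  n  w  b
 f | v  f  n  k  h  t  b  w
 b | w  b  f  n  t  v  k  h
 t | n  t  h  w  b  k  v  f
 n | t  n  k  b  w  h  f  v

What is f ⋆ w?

Read row f, column w: f ⋆ w = n.

n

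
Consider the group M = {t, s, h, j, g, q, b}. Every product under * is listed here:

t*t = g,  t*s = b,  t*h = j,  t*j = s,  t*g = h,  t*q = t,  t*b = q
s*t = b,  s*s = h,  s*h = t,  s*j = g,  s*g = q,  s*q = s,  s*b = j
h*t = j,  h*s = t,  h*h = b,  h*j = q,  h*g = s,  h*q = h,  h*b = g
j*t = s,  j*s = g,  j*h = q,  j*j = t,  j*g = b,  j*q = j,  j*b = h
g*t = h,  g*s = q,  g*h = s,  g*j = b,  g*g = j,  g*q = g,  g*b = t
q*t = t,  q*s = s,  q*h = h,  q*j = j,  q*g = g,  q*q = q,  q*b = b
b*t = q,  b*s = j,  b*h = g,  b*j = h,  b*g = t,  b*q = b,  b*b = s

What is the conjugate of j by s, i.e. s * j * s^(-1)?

The identity is q. In row s, the entry q sits in column g, so s^(-1) = g.
s * j = g
g * g = j

j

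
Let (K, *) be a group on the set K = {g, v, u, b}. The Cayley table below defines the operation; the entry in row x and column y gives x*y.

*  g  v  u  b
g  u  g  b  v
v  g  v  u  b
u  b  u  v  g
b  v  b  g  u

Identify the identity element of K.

The identity e satisfies e*x = x for all x, so its row in the table reproduces the column headers.
Row v reads: g, v, u, b — exactly the header order. So v is the identity.

v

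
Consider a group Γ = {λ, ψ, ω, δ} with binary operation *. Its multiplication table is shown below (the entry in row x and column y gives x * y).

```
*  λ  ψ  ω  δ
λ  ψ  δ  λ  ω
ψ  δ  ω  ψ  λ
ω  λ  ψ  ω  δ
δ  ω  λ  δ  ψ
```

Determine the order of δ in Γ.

The identity element is ω (its row matches the header).
δ^1 = δ
δ^2 = δ * δ = ψ
δ^3 = ψ * δ = λ
δ^4 = λ * δ = ω
The first power of δ equal to the identity is δ^4, so ord(δ) = 4.
(Structurally, Γ here is isomorphic to the cyclic group Z_4.)

4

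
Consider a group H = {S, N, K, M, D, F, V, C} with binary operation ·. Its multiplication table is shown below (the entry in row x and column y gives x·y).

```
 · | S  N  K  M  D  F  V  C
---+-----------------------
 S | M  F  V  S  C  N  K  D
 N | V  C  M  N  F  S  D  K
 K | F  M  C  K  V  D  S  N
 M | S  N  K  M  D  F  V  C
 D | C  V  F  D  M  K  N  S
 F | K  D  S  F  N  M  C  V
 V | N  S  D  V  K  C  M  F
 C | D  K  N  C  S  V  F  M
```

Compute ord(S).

2

The identity element is M (its row matches the header).
S^1 = S
S^2 = S·S = M
The first power of S equal to the identity is S^2, so ord(S) = 2.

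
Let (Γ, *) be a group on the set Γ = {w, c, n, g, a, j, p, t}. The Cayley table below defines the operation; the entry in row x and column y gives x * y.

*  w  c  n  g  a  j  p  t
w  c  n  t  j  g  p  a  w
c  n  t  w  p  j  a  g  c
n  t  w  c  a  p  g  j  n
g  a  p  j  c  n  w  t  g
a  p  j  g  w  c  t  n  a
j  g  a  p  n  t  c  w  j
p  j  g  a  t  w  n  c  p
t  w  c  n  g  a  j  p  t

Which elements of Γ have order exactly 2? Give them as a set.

{c}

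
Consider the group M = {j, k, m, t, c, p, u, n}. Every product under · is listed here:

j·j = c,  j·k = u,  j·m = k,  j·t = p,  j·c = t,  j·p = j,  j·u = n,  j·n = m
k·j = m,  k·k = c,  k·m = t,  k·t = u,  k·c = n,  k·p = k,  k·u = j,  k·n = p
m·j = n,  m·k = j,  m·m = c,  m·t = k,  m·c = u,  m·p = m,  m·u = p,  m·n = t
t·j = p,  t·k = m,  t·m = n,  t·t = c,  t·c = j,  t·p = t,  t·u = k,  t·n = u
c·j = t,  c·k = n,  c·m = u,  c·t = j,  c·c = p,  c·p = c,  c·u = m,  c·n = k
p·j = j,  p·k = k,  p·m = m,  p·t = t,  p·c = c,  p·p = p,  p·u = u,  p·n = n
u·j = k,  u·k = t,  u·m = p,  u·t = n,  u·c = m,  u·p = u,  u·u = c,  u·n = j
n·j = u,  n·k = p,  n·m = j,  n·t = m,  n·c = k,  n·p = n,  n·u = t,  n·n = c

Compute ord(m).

The identity element is p (its row matches the header).
m^1 = m
m^2 = m·m = c
m^3 = c·m = u
m^4 = u·m = p
The first power of m equal to the identity is m^4, so ord(m) = 4.
(Structurally, M here is isomorphic to the quaternion group Q_8.)

4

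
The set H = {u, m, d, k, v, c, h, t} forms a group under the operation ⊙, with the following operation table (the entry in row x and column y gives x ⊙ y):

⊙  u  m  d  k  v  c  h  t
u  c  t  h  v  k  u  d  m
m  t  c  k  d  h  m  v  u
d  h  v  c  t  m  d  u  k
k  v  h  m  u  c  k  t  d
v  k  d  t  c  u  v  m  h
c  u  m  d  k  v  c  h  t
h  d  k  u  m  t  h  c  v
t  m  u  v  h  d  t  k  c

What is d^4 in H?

d^1 = d
d^2 = d ⊙ d = c
d^3 = c ⊙ d = d
d^4 = d ⊙ d = c

c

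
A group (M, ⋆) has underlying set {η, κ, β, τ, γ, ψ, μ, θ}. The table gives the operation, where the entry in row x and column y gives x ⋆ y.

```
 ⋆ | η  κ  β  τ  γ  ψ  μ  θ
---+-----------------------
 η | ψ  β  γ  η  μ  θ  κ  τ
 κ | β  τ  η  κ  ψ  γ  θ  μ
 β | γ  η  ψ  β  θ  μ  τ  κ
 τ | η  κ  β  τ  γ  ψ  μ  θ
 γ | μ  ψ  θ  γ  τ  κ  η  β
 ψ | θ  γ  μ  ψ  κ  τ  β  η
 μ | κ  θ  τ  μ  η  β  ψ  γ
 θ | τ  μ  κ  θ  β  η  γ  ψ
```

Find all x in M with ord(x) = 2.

Identity is τ. Compute the order of each non-identity element by repeated multiplication:
  η: η → ψ → θ → τ  (order 4)
  κ: κ → τ  (order 2)
  β: β → ψ → μ → τ  (order 4)
  γ: γ → τ  (order 2)
  ψ: ψ → τ  (order 2)
  μ: μ → ψ → β → τ  (order 4)
  θ: θ → ψ → η → τ  (order 4)
Elements of order 2: {γ, κ, ψ}.

{γ, κ, ψ}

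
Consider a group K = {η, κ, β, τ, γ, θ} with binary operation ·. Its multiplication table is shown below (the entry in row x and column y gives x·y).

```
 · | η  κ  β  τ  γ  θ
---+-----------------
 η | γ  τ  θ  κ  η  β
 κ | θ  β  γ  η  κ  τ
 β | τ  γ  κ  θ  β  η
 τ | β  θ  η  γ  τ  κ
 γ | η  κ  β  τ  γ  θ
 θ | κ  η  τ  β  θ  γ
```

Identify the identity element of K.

The identity e satisfies e·x = x for all x, so its row in the table reproduces the column headers.
Row γ reads: η, κ, β, τ, γ, θ — exactly the header order. So γ is the identity.

γ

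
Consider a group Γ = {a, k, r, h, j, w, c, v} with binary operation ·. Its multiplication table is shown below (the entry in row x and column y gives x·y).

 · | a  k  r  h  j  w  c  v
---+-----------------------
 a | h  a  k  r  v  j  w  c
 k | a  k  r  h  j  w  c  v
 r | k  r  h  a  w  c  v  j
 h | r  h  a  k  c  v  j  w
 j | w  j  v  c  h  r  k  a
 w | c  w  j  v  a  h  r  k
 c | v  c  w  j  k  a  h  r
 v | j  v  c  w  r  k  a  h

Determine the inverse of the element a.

First locate the identity: row k matches the header, so k is the identity.
Scan row a for k: a·r = k. Hence a^(-1) = r.

r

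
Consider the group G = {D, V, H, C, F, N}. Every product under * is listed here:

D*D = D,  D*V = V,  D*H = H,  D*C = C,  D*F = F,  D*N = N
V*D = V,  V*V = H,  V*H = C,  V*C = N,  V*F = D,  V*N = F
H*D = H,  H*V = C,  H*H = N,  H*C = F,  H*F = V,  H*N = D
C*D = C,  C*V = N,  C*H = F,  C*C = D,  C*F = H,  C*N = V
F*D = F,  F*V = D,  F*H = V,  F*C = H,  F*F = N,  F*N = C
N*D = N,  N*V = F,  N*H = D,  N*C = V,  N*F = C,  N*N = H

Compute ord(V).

6

The identity element is D (its row matches the header).
V^1 = V
V^2 = V * V = H
V^3 = H * V = C
V^4 = C * V = N
V^5 = N * V = F
V^6 = F * V = D
The first power of V equal to the identity is V^6, so ord(V) = 6.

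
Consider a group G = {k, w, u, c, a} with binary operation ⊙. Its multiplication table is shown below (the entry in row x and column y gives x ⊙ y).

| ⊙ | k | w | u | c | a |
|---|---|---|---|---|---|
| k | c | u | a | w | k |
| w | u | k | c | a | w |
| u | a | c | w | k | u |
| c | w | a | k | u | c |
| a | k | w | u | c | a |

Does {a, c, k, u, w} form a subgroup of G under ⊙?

{a, c, k, u, w} contains the identity a.
Checking products: every product of two elements of {a, c, k, u, w} (read from the table) lies in {a, c, k, u, w}, so the set is closed.
In a finite group, a nonempty closed subset is a subgroup. So {a, c, k, u, w} ≤ G.

Yes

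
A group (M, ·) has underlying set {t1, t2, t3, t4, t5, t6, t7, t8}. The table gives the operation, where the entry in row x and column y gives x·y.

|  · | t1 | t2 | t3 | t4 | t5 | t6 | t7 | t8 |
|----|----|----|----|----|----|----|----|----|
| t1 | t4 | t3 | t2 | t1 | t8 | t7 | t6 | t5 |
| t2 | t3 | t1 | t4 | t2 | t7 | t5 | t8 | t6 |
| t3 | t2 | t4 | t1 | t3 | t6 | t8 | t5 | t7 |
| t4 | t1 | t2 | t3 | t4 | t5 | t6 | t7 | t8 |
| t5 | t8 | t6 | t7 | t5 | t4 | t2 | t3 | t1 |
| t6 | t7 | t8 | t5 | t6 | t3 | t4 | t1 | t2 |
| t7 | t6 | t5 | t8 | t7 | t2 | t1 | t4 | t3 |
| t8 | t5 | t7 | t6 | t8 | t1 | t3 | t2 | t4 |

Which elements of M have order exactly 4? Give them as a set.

{t2, t3}

Identity is t4. Compute the order of each non-identity element by repeated multiplication:
  t1: t1 → t4  (order 2)
  t2: t2 → t1 → t3 → t4  (order 4)
  t3: t3 → t1 → t2 → t4  (order 4)
  t5: t5 → t4  (order 2)
  t6: t6 → t4  (order 2)
  t7: t7 → t4  (order 2)
  t8: t8 → t4  (order 2)
Elements of order 4: {t2, t3}.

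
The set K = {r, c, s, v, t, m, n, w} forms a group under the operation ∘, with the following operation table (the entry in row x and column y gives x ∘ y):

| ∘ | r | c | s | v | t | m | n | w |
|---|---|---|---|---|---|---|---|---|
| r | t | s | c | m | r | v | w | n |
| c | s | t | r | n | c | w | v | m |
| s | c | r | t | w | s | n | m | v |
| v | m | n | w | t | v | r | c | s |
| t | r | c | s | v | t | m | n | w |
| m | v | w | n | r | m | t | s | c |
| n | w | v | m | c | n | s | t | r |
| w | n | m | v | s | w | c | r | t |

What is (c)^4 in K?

c^1 = c
c^2 = c ∘ c = t
c^3 = t ∘ c = c
c^4 = c ∘ c = t

t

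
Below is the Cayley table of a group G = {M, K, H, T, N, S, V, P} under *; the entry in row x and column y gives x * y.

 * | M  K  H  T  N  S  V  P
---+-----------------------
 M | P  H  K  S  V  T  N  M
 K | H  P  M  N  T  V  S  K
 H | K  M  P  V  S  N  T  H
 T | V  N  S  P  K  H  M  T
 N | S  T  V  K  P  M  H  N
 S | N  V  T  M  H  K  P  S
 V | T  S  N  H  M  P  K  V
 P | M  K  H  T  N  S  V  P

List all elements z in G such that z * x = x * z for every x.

An element z is central iff its row equals its column in the table.
For T: T * S = H ≠ M = S * T, so T ∉ Z.
Checking each element this way leaves Z(G) = {K, P}.

{K, P}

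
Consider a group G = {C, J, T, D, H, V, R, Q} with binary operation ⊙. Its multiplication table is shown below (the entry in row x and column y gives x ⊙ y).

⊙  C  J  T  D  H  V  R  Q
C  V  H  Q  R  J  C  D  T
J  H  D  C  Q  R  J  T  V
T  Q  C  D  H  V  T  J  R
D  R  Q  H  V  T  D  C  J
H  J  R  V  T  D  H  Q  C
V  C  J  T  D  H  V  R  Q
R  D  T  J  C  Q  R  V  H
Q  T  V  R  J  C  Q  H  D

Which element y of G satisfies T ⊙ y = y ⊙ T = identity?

First locate the identity: row V matches the header, so V is the identity.
Scan row T for V: T ⊙ H = V. Hence T^(-1) = H.

H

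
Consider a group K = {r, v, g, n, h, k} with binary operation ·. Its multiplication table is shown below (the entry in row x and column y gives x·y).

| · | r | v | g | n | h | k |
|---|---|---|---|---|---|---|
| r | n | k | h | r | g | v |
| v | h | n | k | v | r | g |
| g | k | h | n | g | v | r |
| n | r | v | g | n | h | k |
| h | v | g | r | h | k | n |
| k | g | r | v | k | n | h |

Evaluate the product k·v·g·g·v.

k·v = r
r·g = h
h·g = r
r·v = k

k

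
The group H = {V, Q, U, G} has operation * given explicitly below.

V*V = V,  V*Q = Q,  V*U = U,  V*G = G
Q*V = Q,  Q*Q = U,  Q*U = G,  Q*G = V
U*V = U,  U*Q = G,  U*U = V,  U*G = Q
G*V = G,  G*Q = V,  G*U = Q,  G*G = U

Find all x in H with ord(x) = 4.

{G, Q}

Identity is V. Compute the order of each non-identity element by repeated multiplication:
  Q: Q → U → G → V  (order 4)
  U: U → V  (order 2)
  G: G → U → Q → V  (order 4)
Elements of order 4: {G, Q}.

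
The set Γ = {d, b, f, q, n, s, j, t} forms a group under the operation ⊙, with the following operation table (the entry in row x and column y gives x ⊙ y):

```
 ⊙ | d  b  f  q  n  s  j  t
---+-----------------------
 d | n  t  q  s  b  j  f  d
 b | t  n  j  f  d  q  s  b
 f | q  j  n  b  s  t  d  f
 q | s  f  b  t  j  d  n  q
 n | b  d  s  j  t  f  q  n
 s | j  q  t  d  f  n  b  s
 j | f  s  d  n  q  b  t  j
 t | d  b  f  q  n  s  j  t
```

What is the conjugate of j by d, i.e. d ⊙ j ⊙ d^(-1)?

The identity is t. In row d, the entry t sits in column b, so d^(-1) = b.
d ⊙ j = f
f ⊙ b = j
(Structurally, Γ here is isomorphic to Z_2 x Z_4.)

j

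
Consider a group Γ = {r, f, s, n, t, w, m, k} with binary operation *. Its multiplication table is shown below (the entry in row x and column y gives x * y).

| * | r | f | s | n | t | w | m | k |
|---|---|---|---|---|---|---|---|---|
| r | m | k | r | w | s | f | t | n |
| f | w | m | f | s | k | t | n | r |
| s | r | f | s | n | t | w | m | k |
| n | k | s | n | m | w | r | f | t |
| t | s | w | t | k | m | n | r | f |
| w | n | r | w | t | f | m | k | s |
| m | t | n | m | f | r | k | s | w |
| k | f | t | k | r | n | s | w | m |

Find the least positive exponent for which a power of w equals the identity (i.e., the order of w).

The identity element is s (its row matches the header).
w^1 = w
w^2 = w * w = m
w^3 = m * w = k
w^4 = k * w = s
The first power of w equal to the identity is w^4, so ord(w) = 4.

4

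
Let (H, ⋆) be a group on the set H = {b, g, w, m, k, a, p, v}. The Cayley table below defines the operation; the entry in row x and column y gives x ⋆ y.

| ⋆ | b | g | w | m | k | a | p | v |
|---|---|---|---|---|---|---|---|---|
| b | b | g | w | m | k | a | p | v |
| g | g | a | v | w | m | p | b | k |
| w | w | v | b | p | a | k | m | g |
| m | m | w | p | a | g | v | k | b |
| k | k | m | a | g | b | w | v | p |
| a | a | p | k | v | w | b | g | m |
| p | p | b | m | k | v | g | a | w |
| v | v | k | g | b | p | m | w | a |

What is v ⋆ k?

p

Read row v, column k: v ⋆ k = p.
(Structurally, H here is isomorphic to Z_2 x Z_4.)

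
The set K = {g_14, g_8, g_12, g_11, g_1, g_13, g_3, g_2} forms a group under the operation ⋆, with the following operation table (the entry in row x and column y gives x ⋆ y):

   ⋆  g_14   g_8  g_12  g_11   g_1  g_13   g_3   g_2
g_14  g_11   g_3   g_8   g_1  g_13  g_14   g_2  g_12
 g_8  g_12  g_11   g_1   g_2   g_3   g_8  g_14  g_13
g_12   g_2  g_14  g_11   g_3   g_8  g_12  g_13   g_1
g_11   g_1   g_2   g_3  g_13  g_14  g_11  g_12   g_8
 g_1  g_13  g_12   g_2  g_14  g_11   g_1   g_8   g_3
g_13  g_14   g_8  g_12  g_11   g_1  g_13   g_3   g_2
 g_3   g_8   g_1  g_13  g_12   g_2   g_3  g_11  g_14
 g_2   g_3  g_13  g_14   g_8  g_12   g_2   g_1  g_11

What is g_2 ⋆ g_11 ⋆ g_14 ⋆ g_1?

g_2 ⋆ g_11 = g_8
g_8 ⋆ g_14 = g_12
g_12 ⋆ g_1 = g_8

g_8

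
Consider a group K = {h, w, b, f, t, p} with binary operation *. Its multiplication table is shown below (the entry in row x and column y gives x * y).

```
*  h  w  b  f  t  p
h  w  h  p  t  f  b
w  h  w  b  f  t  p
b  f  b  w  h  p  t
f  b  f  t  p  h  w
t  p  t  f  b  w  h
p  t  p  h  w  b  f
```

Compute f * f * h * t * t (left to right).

f * f = p
p * h = t
t * t = w
w * t = t
(Structurally, K here is isomorphic to the symmetric group S_3.)

t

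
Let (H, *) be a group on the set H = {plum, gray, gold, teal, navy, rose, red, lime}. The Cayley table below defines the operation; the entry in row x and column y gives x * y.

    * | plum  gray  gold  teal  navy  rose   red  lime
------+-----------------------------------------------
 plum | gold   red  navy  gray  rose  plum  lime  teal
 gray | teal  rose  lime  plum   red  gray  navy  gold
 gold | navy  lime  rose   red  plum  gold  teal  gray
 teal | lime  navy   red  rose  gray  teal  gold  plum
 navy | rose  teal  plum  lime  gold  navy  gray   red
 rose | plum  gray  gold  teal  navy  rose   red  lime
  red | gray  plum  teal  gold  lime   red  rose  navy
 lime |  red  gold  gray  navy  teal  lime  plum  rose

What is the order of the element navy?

The identity element is rose (its row matches the header).
navy^1 = navy
navy^2 = navy * navy = gold
navy^3 = gold * navy = plum
navy^4 = plum * navy = rose
The first power of navy equal to the identity is navy^4, so ord(navy) = 4.

4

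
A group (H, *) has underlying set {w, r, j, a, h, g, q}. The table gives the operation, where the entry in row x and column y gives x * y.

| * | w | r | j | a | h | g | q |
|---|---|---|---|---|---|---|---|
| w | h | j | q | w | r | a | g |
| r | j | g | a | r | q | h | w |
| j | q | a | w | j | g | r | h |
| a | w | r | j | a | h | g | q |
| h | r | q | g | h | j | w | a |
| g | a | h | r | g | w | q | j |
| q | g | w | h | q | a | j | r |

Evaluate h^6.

q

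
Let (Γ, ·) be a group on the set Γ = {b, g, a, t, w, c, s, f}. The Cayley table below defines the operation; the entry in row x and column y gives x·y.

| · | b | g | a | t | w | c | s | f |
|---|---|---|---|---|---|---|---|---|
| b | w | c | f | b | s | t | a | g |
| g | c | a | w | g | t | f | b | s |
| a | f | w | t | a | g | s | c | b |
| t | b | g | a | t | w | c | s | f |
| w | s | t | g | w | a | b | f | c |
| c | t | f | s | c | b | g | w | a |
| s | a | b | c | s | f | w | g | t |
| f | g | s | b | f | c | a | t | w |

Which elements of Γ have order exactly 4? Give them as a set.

{g, w}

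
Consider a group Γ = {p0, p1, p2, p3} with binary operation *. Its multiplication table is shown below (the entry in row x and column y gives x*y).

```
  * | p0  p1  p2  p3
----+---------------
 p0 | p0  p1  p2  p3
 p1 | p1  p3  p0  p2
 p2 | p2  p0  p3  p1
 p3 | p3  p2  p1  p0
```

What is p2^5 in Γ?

p2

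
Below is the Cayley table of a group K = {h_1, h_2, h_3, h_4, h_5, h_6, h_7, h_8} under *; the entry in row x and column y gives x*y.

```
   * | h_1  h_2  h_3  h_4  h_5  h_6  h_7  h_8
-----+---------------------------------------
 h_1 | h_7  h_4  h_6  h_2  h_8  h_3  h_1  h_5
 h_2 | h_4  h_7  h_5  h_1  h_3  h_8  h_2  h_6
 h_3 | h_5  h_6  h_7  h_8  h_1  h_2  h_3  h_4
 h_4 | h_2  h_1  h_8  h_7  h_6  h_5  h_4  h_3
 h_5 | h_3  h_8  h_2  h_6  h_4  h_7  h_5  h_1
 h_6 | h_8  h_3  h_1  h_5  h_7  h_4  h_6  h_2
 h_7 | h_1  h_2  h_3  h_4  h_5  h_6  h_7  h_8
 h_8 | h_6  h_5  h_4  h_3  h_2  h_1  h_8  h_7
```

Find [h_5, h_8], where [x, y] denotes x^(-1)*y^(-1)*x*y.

Identity is h_7; from the table h_5^(-1) = h_6 and h_8^(-1) = h_8.
h_6*h_8 = h_2
h_2*h_5 = h_3
h_3*h_8 = h_4

h_4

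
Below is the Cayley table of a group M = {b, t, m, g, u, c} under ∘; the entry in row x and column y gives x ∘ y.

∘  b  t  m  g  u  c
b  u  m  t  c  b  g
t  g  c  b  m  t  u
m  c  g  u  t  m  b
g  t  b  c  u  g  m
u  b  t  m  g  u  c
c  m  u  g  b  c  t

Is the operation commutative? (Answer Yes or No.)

t ∘ b = g but b ∘ t = m.
Since t and b do not commute, M is not abelian.

No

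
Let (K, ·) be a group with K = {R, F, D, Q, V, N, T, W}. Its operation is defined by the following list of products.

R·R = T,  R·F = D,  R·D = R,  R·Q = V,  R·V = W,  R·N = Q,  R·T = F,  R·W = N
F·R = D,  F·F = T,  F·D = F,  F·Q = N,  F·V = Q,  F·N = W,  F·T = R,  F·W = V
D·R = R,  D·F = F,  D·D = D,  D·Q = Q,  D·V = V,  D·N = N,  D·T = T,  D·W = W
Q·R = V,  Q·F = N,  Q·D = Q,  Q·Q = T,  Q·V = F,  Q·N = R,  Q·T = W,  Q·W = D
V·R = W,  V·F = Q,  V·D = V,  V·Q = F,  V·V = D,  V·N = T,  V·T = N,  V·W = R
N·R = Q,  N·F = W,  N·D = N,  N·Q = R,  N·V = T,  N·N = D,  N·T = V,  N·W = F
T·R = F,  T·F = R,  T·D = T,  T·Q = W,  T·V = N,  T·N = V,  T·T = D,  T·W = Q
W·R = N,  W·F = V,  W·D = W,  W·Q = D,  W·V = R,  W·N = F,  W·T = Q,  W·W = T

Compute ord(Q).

4

The identity element is D (its row matches the header).
Q^1 = Q
Q^2 = Q·Q = T
Q^3 = T·Q = W
Q^4 = W·Q = D
The first power of Q equal to the identity is Q^4, so ord(Q) = 4.
(Structurally, K here is isomorphic to Z_2 x Z_4.)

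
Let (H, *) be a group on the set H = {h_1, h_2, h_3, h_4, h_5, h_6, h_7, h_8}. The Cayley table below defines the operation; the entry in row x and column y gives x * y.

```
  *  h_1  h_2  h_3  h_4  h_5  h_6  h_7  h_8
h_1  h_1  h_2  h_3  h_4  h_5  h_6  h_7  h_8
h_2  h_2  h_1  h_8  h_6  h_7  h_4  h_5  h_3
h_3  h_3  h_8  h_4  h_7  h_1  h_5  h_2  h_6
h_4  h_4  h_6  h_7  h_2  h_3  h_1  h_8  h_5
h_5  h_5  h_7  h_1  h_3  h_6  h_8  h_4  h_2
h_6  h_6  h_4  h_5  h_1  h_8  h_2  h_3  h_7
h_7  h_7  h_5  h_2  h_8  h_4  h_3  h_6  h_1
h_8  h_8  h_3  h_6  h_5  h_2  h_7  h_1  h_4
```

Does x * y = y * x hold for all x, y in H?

Check whether the table is symmetric across its main diagonal.
Every entry (row x, col y) equals the entry (row y, col x), so H is abelian.

Yes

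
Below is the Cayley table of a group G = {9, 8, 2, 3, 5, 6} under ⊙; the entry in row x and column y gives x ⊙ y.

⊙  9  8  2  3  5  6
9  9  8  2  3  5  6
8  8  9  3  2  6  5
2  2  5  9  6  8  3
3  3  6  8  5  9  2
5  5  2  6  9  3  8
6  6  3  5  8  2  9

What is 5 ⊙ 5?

Read row 5, column 5: 5 ⊙ 5 = 3.

3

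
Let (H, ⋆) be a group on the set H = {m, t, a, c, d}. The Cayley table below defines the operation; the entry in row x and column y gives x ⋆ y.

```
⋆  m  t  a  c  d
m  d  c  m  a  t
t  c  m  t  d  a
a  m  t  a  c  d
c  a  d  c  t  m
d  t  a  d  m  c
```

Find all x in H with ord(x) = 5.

Identity is a. Compute the order of each non-identity element by repeated multiplication:
  m: m → d → t → c → a  (order 5)
  t: t → m → c → d → a  (order 5)
  c: c → t → d → m → a  (order 5)
  d: d → c → m → t → a  (order 5)
Elements of order 5: {c, d, m, t}.

{c, d, m, t}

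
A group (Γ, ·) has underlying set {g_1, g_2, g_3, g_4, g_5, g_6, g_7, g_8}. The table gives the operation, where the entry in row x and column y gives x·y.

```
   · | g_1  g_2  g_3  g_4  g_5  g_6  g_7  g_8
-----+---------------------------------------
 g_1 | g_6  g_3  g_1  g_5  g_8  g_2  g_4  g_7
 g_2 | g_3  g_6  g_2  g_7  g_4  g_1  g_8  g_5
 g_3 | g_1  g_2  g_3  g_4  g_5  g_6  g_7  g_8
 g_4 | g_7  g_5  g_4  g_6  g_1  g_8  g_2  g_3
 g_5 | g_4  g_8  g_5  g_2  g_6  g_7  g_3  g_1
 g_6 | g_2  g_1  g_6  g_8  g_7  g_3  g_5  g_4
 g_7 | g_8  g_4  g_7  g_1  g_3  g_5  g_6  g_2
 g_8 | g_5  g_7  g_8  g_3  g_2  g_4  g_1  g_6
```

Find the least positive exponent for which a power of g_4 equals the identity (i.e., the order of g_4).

The identity element is g_3 (its row matches the header).
g_4^1 = g_4
g_4^2 = g_4·g_4 = g_6
g_4^3 = g_6·g_4 = g_8
g_4^4 = g_8·g_4 = g_3
The first power of g_4 equal to the identity is g_4^4, so ord(g_4) = 4.

4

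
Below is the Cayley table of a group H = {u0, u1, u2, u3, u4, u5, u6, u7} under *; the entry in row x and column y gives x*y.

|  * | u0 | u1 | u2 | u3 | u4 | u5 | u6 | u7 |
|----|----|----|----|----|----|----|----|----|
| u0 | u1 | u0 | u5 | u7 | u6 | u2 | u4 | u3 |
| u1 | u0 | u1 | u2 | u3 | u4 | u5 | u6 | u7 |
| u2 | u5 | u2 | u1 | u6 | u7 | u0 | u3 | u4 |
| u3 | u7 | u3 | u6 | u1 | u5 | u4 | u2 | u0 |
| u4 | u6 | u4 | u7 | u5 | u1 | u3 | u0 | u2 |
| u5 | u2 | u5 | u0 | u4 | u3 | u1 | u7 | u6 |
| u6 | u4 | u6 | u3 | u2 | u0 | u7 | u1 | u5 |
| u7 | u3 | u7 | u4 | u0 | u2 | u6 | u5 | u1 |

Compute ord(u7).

2

The identity element is u1 (its row matches the header).
u7^1 = u7
u7^2 = u7*u7 = u1
The first power of u7 equal to the identity is u7^2, so ord(u7) = 2.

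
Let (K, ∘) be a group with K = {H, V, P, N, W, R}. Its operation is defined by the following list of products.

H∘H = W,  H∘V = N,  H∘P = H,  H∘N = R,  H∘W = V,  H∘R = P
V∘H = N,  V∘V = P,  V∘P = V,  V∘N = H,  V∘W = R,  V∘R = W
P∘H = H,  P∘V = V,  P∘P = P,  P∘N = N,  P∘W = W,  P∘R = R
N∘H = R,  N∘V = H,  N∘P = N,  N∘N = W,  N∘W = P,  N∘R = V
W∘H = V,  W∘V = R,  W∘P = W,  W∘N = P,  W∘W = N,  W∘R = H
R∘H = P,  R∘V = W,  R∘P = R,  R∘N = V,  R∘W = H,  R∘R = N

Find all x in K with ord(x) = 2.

{V}

Identity is P. Compute the order of each non-identity element by repeated multiplication:
  H: H → W → V → N → R → P  (order 6)
  V: V → P  (order 2)
  N: N → W → P  (order 3)
  W: W → N → P  (order 3)
  R: R → N → V → W → H → P  (order 6)
Elements of order 2: {V}.
(Structurally, K here is isomorphic to the cyclic group Z_6.)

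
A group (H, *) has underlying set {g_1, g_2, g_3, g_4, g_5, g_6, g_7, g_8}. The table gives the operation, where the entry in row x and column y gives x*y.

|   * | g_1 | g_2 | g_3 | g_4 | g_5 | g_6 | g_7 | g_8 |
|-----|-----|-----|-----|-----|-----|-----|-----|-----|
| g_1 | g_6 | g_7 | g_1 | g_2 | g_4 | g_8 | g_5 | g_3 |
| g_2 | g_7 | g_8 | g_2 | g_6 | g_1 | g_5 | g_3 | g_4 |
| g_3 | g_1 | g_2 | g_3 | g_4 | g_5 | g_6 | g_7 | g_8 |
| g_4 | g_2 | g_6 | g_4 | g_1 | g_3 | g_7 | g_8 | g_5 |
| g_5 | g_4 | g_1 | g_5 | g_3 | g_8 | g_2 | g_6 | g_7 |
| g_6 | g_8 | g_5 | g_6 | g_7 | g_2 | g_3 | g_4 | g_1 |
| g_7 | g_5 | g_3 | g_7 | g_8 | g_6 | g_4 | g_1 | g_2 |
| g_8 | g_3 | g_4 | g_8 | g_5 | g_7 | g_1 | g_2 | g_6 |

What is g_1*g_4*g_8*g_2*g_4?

g_7

g_1*g_4 = g_2
g_2*g_8 = g_4
g_4*g_2 = g_6
g_6*g_4 = g_7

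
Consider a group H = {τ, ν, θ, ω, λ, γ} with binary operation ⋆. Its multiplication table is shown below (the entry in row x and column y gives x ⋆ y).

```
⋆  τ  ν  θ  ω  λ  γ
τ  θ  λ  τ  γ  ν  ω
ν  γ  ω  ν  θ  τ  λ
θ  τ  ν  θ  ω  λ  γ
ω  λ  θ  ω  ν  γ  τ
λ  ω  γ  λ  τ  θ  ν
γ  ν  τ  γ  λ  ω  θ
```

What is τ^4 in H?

τ^1 = τ
τ^2 = τ ⋆ τ = θ
τ^3 = θ ⋆ τ = τ
τ^4 = τ ⋆ τ = θ

θ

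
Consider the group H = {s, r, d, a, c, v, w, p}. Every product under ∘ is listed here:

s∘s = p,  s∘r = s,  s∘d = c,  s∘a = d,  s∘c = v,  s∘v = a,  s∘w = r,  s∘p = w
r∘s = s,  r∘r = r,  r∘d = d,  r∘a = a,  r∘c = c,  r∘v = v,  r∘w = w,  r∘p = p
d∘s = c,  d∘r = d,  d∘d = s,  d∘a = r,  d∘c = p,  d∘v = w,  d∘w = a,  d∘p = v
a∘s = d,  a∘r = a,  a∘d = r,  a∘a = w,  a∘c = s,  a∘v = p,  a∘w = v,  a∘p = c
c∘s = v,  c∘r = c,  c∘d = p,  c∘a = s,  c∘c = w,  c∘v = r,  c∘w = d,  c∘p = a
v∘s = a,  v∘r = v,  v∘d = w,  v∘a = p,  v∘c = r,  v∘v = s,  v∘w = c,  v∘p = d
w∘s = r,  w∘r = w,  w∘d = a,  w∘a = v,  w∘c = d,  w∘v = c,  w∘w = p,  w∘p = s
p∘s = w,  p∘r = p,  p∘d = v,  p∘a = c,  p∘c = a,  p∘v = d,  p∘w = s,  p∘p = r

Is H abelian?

Yes

Check whether the table is symmetric across its main diagonal.
Every entry (row x, col y) equals the entry (row y, col x), so H is abelian.
(In fact H ≅ the cyclic group Z_8.)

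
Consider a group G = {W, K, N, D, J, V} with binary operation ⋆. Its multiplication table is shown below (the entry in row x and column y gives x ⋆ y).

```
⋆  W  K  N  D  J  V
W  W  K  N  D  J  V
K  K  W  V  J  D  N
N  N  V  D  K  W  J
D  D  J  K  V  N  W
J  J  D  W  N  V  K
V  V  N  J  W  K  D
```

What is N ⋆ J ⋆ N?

N ⋆ J = W
W ⋆ N = N

N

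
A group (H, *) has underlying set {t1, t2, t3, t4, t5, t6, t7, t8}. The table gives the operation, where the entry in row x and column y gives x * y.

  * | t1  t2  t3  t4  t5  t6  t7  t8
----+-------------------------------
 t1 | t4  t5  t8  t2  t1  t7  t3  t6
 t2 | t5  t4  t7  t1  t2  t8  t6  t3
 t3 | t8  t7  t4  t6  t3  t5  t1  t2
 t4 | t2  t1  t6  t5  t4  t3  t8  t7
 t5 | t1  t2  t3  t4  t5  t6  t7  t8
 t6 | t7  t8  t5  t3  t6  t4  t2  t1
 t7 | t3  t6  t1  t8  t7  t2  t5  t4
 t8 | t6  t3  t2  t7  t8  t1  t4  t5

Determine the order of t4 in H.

2

The identity element is t5 (its row matches the header).
t4^1 = t4
t4^2 = t4 * t4 = t5
The first power of t4 equal to the identity is t4^2, so ord(t4) = 2.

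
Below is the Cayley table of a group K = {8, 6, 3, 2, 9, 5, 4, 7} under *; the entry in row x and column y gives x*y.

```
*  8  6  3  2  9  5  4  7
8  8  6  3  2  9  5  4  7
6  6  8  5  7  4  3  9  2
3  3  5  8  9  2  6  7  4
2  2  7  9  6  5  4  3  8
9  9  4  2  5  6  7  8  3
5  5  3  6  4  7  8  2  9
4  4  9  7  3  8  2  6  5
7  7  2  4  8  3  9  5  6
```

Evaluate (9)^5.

9

9^1 = 9
9^2 = 9*9 = 6
9^3 = 6*9 = 4
9^4 = 4*9 = 8
9^5 = 8*9 = 9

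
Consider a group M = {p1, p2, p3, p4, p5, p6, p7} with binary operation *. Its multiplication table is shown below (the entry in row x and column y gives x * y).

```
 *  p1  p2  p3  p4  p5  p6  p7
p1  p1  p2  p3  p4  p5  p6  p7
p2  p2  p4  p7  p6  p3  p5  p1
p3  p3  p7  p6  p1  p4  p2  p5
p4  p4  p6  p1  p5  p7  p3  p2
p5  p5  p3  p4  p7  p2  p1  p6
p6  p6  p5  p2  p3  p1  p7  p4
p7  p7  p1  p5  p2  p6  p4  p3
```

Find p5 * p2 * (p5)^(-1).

The identity is p1. In row p5, the entry p1 sits in column p6, so p5^(-1) = p6.
p5 * p2 = p3
p3 * p6 = p2

p2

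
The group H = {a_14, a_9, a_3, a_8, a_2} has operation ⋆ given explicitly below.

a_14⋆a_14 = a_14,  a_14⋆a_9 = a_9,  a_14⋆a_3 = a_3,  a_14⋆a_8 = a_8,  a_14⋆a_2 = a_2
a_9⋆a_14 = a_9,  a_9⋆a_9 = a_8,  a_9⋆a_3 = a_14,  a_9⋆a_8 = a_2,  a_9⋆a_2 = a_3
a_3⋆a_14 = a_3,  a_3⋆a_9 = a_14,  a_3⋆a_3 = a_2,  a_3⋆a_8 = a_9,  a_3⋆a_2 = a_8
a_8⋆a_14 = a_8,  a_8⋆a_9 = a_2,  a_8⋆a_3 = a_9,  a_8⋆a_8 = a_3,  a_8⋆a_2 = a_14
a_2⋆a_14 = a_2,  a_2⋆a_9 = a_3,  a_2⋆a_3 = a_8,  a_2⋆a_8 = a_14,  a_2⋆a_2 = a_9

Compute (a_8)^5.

a_8^1 = a_8
a_8^2 = a_8 ⋆ a_8 = a_3
a_8^3 = a_3 ⋆ a_8 = a_9
a_8^4 = a_9 ⋆ a_8 = a_2
a_8^5 = a_2 ⋆ a_8 = a_14

a_14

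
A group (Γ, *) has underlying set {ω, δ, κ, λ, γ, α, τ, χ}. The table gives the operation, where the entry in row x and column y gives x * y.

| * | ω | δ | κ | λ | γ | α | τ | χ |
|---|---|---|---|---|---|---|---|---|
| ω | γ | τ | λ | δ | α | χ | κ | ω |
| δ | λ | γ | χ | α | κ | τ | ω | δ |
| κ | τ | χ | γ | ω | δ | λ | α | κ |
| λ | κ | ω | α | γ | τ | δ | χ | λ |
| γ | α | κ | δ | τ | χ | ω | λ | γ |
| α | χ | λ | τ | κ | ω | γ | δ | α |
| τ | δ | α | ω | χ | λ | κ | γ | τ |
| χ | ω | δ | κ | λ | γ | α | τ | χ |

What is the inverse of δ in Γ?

First locate the identity: row χ matches the header, so χ is the identity.
Scan row δ for χ: δ * κ = χ. Hence δ^(-1) = κ.

κ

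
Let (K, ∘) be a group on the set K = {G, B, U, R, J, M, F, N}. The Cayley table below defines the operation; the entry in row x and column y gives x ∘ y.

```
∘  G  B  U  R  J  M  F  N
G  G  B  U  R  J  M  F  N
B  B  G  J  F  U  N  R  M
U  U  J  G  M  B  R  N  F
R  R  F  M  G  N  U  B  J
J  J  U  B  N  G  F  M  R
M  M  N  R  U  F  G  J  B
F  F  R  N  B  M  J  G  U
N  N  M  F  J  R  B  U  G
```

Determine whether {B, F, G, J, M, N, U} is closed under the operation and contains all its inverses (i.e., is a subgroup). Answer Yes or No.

N ∘ J = R, which is not in {B, F, G, J, M, N, U}.
The subset is not closed under ∘, so it is not a subgroup.

No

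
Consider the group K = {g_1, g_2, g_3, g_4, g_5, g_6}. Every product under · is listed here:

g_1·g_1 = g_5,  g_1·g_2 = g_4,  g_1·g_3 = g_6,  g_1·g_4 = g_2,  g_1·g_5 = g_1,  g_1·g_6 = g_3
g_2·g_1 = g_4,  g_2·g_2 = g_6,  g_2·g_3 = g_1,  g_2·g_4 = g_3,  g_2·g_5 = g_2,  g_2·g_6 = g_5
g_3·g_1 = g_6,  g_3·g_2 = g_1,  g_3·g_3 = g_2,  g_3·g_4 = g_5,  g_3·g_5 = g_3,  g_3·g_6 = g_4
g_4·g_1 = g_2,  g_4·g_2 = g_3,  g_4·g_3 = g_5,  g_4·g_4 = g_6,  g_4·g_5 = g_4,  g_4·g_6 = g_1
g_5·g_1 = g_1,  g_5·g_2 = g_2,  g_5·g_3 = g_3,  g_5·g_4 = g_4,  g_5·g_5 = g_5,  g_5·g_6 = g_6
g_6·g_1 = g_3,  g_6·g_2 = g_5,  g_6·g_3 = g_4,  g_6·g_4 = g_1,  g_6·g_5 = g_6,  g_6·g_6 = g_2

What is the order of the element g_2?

The identity element is g_5 (its row matches the header).
g_2^1 = g_2
g_2^2 = g_2·g_2 = g_6
g_2^3 = g_6·g_2 = g_5
The first power of g_2 equal to the identity is g_2^3, so ord(g_2) = 3.

3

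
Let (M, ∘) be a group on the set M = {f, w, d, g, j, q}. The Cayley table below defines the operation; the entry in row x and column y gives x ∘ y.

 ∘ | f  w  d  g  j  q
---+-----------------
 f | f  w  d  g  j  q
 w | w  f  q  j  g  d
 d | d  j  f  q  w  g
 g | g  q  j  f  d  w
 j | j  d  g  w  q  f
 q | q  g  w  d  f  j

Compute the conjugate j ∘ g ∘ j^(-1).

The identity is f. In row j, the entry f sits in column q, so j^(-1) = q.
j ∘ g = w
w ∘ q = d
(Structurally, M here is isomorphic to the symmetric group S_3.)

d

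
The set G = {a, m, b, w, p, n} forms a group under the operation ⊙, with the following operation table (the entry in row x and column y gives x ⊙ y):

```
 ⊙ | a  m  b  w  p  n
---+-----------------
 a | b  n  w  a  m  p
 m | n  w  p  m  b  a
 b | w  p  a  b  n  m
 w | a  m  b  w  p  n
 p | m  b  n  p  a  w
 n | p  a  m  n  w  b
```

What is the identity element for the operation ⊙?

The identity e satisfies e ⊙ x = x for all x, so its row in the table reproduces the column headers.
Row w reads: a, m, b, w, p, n — exactly the header order. So w is the identity.

w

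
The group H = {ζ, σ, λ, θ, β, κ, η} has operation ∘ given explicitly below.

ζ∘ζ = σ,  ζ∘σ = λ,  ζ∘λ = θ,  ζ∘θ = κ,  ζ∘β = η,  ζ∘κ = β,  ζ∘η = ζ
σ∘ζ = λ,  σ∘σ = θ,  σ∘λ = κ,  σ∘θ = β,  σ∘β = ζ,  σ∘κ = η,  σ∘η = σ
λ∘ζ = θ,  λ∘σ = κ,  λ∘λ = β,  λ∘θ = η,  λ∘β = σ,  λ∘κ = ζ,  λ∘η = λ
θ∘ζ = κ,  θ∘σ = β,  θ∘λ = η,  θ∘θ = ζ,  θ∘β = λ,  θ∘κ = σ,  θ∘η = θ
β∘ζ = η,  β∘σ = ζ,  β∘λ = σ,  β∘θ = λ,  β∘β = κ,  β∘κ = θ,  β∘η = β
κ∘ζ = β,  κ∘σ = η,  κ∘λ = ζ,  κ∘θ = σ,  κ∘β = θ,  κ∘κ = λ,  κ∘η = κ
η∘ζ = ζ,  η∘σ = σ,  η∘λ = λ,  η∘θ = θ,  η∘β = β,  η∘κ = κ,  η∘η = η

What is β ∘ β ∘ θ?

β ∘ β = κ
κ ∘ θ = σ

σ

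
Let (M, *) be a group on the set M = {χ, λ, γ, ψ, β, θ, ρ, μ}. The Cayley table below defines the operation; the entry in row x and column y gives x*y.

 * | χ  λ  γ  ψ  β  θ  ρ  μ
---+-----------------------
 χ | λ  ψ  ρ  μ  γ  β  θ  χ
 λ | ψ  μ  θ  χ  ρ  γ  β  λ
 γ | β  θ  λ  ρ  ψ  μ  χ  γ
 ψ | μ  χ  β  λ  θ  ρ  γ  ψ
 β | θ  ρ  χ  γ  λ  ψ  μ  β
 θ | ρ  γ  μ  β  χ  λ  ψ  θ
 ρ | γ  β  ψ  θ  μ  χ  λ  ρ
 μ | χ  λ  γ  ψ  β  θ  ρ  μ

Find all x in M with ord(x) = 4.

{β, γ, θ, ρ, χ, ψ}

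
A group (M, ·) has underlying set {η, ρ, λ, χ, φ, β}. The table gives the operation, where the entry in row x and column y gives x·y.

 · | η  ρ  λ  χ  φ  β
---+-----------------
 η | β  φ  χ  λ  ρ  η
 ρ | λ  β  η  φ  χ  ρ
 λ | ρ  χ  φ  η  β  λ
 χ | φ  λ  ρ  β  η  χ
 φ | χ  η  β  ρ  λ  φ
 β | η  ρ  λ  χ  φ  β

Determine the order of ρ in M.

The identity element is β (its row matches the header).
ρ^1 = ρ
ρ^2 = ρ·ρ = β
The first power of ρ equal to the identity is ρ^2, so ord(ρ) = 2.

2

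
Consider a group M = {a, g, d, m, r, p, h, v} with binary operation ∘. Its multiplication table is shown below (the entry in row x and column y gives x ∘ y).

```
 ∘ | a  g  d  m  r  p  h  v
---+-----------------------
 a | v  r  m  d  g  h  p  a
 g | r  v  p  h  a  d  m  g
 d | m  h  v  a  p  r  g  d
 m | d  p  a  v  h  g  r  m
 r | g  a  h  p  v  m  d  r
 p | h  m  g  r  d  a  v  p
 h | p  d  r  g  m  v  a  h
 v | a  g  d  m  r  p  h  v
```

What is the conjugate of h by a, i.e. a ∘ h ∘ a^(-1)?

h

The identity is v. In row a, the entry v sits in column a, so a^(-1) = a.
a ∘ h = p
p ∘ a = h
(Structurally, M here is isomorphic to the dihedral group D_4.)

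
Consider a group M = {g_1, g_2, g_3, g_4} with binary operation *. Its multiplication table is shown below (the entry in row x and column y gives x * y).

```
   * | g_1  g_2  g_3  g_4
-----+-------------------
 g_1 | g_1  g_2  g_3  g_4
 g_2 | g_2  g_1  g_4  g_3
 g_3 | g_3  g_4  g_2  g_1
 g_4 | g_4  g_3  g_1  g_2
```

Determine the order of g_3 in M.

4

The identity element is g_1 (its row matches the header).
g_3^1 = g_3
g_3^2 = g_3 * g_3 = g_2
g_3^3 = g_2 * g_3 = g_4
g_3^4 = g_4 * g_3 = g_1
The first power of g_3 equal to the identity is g_3^4, so ord(g_3) = 4.
(Structurally, M here is isomorphic to the cyclic group Z_4.)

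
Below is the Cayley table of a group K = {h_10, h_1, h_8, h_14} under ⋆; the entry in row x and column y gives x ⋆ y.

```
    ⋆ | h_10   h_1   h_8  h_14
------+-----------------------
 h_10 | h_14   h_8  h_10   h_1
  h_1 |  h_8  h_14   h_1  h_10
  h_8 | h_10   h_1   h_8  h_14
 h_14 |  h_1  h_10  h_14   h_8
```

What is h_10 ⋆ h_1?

h_8

Read row h_10, column h_1: h_10 ⋆ h_1 = h_8.
(Structurally, K here is isomorphic to the cyclic group Z_4.)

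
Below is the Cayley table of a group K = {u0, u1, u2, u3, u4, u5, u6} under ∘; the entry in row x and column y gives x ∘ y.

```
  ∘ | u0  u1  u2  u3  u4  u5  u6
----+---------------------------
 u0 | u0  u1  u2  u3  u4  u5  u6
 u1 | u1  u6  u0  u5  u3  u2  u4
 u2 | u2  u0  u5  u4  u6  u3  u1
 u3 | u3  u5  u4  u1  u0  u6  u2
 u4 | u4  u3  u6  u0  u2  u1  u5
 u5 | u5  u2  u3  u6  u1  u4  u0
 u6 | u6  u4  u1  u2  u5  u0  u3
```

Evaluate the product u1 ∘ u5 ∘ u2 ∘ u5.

u4

u1 ∘ u5 = u2
u2 ∘ u2 = u5
u5 ∘ u5 = u4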